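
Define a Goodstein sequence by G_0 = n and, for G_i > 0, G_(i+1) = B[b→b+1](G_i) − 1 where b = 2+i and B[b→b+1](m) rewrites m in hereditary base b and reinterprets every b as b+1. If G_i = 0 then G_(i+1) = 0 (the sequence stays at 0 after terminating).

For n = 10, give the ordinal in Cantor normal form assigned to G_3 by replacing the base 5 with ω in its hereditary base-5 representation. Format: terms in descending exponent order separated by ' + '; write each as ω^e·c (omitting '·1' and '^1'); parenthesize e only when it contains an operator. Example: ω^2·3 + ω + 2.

ω^(ω + 1)

step 0: 10 = 2^(2 + 1) + 2; sub 3 for 2: 3^(3 + 1) + 3; = 84; G_1 = 84−1 = 83
step 1: 83 = 3^(3 + 1) + 2; sub 4 for 3: 4^(4 + 1) + 2; = 1026; G_2 = 1026−1 = 1025
step 2: 1025 = 4^(4 + 1) + 1; sub 5 for 4: 5^(5 + 1) + 1; = 15626; G_3 = 15626−1 = 15625
step 3: 15625 = 5^(5 + 1); sub 6 for 5: 6^(6 + 1); = 279936; G_4 = 279936−1 = 279935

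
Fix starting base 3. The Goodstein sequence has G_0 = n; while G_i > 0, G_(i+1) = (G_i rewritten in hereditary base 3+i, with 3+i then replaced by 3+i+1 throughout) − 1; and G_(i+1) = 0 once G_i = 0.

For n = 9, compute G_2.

step 0: 9 = 3^2; sub 4 for 3: 4^2; = 16; G_1 = 16−1 = 15
step 1: 15 = 3·4 + 3; sub 5 for 4: 3·5 + 3; = 18; G_2 = 18−1 = 17
step 2: 17 = 3·5 + 2; sub 6 for 5: 3·6 + 2; = 20; G_3 = 20−1 = 19

17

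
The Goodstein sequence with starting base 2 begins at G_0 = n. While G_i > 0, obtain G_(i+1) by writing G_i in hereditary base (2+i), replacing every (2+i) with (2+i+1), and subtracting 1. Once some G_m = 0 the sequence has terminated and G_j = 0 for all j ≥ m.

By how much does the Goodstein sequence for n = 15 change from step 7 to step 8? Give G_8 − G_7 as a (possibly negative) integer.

96553327495

15 —HB2→ 2^(2 + 1) + 2^2 + 2 + 1 —bump→ 3^(3 + 1) + 3^3 + 3 + 1 = 112 —(−1)→ 111
111 —HB3→ 3^(3 + 1) + 3^3 + 3 —bump→ 4^(4 + 1) + 4^4 + 4 = 1284 —(−1)→ 1283
1283 —HB4→ 4^(4 + 1) + 4^4 + 3 —bump→ 5^(5 + 1) + 5^5 + 3 = 18753 —(−1)→ 18752
18752 —HB5→ 5^(5 + 1) + 5^5 + 2 —bump→ 6^(6 + 1) + 6^6 + 2 = 326594 —(−1)→ 326593
326593 —HB6→ 6^(6 + 1) + 6^6 + 1 —bump→ 7^(7 + 1) + 7^7 + 1 = 6588345 —(−1)→ 6588344
6588344 —HB7→ 7^(7 + 1) + 7^7 —bump→ 8^(8 + 1) + 8^8 = 150994944 —(−1)→ 150994943
150994943 —HB8→ 8^(8 + 1) + 7·8^7 + 7·8^6 + 7·8^5 + 7·8^4 + 7·8^3 + 7·8^2 + 7·8 + 7 —bump→ 9^(9 + 1) + 7·9^7 + 7·9^6 + 7·9^5 + 7·9^4 + 7·9^3 + 7·9^2 + 7·9 + 7 = 3524450281 —(−1)→ 3524450280
3524450280 —HB9→ 9^(9 + 1) + 7·9^7 + 7·9^6 + 7·9^5 + 7·9^4 + 7·9^3 + 7·9^2 + 7·9 + 6 —bump→ 10^(10 + 1) + 7·10^7 + 7·10^6 + 7·10^5 + 7·10^4 + 7·10^3 + 7·10^2 + 7·10 + 6 = 100077777776 —(−1)→ 100077777775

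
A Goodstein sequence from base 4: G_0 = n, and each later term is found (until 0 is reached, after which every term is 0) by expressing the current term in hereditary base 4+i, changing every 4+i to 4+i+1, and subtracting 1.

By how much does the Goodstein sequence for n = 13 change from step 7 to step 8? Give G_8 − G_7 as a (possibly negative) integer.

i=0: 13 = 3·4 + 1 (b=4); 4→5: 3·5 + 1 = 16; 16−1 = 15
i=1: 15 = 3·5 (b=5); 5→6: 3·6 = 18; 18−1 = 17
i=2: 17 = 2·6 + 5 (b=6); 6→7: 2·7 + 5 = 19; 19−1 = 18
i=3: 18 = 2·7 + 4 (b=7); 7→8: 2·8 + 4 = 20; 20−1 = 19
i=4: 19 = 2·8 + 3 (b=8); 8→9: 2·9 + 3 = 21; 21−1 = 20
i=5: 20 = 2·9 + 2 (b=9); 9→10: 2·10 + 2 = 22; 22−1 = 21
i=6: 21 = 2·10 + 1 (b=10); 10→11: 2·11 + 1 = 23; 23−1 = 22
i=7: 22 = 2·11 (b=11); 11→12: 2·12 = 24; 24−1 = 23

1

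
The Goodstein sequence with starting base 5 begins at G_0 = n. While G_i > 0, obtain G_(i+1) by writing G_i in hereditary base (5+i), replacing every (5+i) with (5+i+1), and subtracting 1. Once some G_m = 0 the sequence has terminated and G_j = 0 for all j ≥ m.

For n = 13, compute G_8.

13 —HB5→ 2·5 + 3 —bump→ 2·6 + 3 = 15 —(−1)→ 14
14 —HB6→ 2·6 + 2 —bump→ 2·7 + 2 = 16 —(−1)→ 15
15 —HB7→ 2·7 + 1 —bump→ 2·8 + 1 = 17 —(−1)→ 16
16 —HB8→ 2·8 —bump→ 2·9 = 18 —(−1)→ 17
17 —HB9→ 9 + 8 —bump→ 10 + 8 = 18 —(−1)→ 17
17 —HB10→ 10 + 7 —bump→ 11 + 7 = 18 —(−1)→ 17
17 —HB11→ 11 + 6 —bump→ 12 + 6 = 18 —(−1)→ 17
17 —HB12→ 12 + 5 —bump→ 13 + 5 = 18 —(−1)→ 17

17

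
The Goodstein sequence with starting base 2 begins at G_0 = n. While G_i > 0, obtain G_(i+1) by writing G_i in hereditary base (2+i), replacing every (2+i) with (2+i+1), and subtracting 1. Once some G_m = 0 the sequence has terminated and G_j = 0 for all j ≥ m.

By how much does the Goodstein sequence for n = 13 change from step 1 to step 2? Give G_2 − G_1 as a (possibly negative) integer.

base 2: 13 = 2^(2 + 1) + 2^2 + 1; at 3: 3^(3 + 1) + 3^3 + 1 = 109; next = 108
base 3: 108 = 3^(3 + 1) + 3^3; at 4: 4^(4 + 1) + 4^4 = 1280; next = 1279

1171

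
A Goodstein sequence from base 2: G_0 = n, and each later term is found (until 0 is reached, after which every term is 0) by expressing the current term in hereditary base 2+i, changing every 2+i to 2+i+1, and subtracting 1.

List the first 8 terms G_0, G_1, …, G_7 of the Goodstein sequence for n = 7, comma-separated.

7, 30, 259, 3127, 46657, 823543, 16777215, 37665879

base 2: 7 = 2^2 + 2 + 1; at 3: 3^3 + 3 + 1 = 31; next = 30
base 3: 30 = 3^3 + 3; at 4: 4^4 + 4 = 260; next = 259
base 4: 259 = 4^4 + 3; at 5: 5^5 + 3 = 3128; next = 3127
base 5: 3127 = 5^5 + 2; at 6: 6^6 + 2 = 46658; next = 46657
base 6: 46657 = 6^6 + 1; at 7: 7^7 + 1 = 823544; next = 823543
base 7: 823543 = 7^7; at 8: 8^8 = 16777216; next = 16777215
base 8: 16777215 = 7·8^7 + 7·8^6 + 7·8^5 + 7·8^4 + 7·8^3 + 7·8^2 + 7·8 + 7; at 9: 7·9^7 + 7·9^6 + 7·9^5 + 7·9^4 + 7·9^3 + 7·9^2 + 7·9 + 7 = 37665880; next = 37665879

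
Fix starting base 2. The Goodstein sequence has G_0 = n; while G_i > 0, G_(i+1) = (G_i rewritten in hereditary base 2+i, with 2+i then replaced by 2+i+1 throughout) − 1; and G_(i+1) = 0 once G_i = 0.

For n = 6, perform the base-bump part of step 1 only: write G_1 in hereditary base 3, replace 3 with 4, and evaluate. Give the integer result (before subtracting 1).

258

step 0: 6 = 2^2 + 2; sub 3 for 2: 3^3 + 3; = 30; G_1 = 30−1 = 29
step 1: 29 = 3^3 + 2; sub 4 for 3: 4^4 + 2; = 258; G_2 = 258−1 = 257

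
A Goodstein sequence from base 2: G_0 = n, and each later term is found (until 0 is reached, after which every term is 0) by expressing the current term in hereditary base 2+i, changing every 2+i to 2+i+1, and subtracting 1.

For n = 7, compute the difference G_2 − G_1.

229

7 —HB2→ 2^2 + 2 + 1 —bump→ 3^3 + 3 + 1 = 31 —(−1)→ 30
30 —HB3→ 3^3 + 3 —bump→ 4^4 + 4 = 260 —(−1)→ 259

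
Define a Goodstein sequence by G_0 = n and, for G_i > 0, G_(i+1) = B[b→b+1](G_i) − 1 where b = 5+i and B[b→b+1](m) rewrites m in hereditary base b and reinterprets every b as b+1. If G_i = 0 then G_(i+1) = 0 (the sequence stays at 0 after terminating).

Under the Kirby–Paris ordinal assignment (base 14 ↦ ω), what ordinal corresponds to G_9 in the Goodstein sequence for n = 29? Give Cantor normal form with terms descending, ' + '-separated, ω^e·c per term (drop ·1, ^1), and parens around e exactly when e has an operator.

G_0 = 29. HB_5(29) = 5^2 + 4. Bump = 40. G_1 = 39.
G_1 = 39. HB_6(39) = 6^2 + 3. Bump = 52. G_2 = 51.
G_2 = 51. HB_7(51) = 7^2 + 2. Bump = 66. G_3 = 65.
G_3 = 65. HB_8(65) = 8^2 + 1. Bump = 82. G_4 = 81.
G_4 = 81. HB_9(81) = 9^2. Bump = 100. G_5 = 99.
G_5 = 99. HB_10(99) = 9·10 + 9. Bump = 108. G_6 = 107.
G_6 = 107. HB_11(107) = 9·11 + 8. Bump = 116. G_7 = 115.
G_7 = 115. HB_12(115) = 9·12 + 7. Bump = 124. G_8 = 123.
G_8 = 123. HB_13(123) = 9·13 + 6. Bump = 132. G_9 = 131.

ω·9 + 5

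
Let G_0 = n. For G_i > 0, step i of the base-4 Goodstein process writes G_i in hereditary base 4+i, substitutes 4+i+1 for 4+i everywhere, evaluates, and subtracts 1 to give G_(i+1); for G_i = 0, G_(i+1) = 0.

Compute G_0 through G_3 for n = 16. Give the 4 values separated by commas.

G_0 = 16. HB_4(16) = 4^2. Bump = 25. G_1 = 24.
G_1 = 24. HB_5(24) = 4·5 + 4. Bump = 28. G_2 = 27.
G_2 = 27. HB_6(27) = 4·6 + 3. Bump = 31. G_3 = 30.

16, 24, 27, 30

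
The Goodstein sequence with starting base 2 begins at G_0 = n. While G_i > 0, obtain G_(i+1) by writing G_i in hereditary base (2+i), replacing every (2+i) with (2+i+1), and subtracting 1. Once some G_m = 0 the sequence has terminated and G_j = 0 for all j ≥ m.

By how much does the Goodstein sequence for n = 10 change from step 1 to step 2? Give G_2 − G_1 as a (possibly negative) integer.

942

[0] 10 ≡ 2^(2 + 1) + 2 (base 2). Lift 3: 84. −1: 83.
[1] 83 ≡ 3^(3 + 1) + 2 (base 3). Lift 4: 1026. −1: 1025.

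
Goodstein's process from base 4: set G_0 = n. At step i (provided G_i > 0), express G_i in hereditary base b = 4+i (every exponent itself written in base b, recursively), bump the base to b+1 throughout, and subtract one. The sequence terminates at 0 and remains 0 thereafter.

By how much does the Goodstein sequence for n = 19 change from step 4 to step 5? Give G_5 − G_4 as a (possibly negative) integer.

base 4: 19 = 4^2 + 3; at 5: 5^2 + 3 = 28; next = 27
base 5: 27 = 5^2 + 2; at 6: 6^2 + 2 = 38; next = 37
base 6: 37 = 6^2 + 1; at 7: 7^2 + 1 = 50; next = 49
base 7: 49 = 7^2; at 8: 8^2 = 64; next = 63
base 8: 63 = 7·8 + 7; at 9: 7·9 + 7 = 70; next = 69

6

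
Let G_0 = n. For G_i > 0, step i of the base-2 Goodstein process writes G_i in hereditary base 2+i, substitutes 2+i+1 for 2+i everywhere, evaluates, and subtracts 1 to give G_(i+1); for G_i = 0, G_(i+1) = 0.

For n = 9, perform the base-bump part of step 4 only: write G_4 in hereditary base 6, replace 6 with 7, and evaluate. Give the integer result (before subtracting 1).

2471827

step 0: 9 = 2^(2 + 1) + 1; sub 3 for 2: 3^(3 + 1) + 1; = 82; G_1 = 82−1 = 81
step 1: 81 = 3^(3 + 1); sub 4 for 3: 4^(4 + 1); = 1024; G_2 = 1024−1 = 1023
step 2: 1023 = 3·4^4 + 3·4^3 + 3·4^2 + 3·4 + 3; sub 5 for 4: 3·5^5 + 3·5^3 + 3·5^2 + 3·5 + 3; = 9843; G_3 = 9843−1 = 9842
step 3: 9842 = 3·5^5 + 3·5^3 + 3·5^2 + 3·5 + 2; sub 6 for 5: 3·6^6 + 3·6^3 + 3·6^2 + 3·6 + 2; = 140744; G_4 = 140744−1 = 140743
step 4: 140743 = 3·6^6 + 3·6^3 + 3·6^2 + 3·6 + 1; sub 7 for 6: 3·7^7 + 3·7^3 + 3·7^2 + 3·7 + 1; = 2471827; G_5 = 2471827−1 = 2471826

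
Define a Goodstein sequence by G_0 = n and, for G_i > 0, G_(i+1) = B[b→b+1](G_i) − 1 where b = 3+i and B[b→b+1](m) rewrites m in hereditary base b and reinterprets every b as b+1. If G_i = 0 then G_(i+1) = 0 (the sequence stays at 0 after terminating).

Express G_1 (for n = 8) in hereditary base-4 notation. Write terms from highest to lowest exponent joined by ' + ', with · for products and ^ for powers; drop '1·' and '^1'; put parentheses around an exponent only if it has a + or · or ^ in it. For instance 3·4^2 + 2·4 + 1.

2·4 + 1

(0) 8|_3 = 2·3 + 2 ↦ 2·4 + 2|_4 = 10 ⇒ 9
(1) 9|_4 = 2·4 + 1 ↦ 2·5 + 1|_5 = 11 ⇒ 10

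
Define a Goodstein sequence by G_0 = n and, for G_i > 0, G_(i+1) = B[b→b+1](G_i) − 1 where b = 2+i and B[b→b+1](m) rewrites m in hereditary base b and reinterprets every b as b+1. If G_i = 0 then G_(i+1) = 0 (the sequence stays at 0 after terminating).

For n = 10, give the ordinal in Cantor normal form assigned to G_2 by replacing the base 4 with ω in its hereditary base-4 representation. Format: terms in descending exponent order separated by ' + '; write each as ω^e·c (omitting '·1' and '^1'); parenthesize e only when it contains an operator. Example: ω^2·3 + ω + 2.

ω^(ω + 1) + 1

G_0 = 10. HB_2(10) = 2^(2 + 1) + 2. Bump = 84. G_1 = 83.
G_1 = 83. HB_3(83) = 3^(3 + 1) + 2. Bump = 1026. G_2 = 1025.
G_2 = 1025. HB_4(1025) = 4^(4 + 1) + 1. Bump = 15626. G_3 = 15625.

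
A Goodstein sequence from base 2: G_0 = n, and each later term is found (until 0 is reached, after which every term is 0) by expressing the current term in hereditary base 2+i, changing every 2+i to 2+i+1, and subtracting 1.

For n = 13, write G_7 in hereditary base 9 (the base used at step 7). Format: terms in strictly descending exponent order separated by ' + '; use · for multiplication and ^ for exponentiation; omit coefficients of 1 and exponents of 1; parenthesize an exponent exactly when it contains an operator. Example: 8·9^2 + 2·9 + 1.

(0) 13|_2 = 2^(2 + 1) + 2^2 + 1 ↦ 3^(3 + 1) + 3^3 + 1|_3 = 109 ⇒ 108
(1) 108|_3 = 3^(3 + 1) + 3^3 ↦ 4^(4 + 1) + 4^4|_4 = 1280 ⇒ 1279
(2) 1279|_4 = 4^(4 + 1) + 3·4^3 + 3·4^2 + 3·4 + 3 ↦ 5^(5 + 1) + 3·5^3 + 3·5^2 + 3·5 + 3|_5 = 16093 ⇒ 16092
(3) 16092|_5 = 5^(5 + 1) + 3·5^3 + 3·5^2 + 3·5 + 2 ↦ 6^(6 + 1) + 3·6^3 + 3·6^2 + 3·6 + 2|_6 = 280712 ⇒ 280711
(4) 280711|_6 = 6^(6 + 1) + 3·6^3 + 3·6^2 + 3·6 + 1 ↦ 7^(7 + 1) + 3·7^3 + 3·7^2 + 3·7 + 1|_7 = 5765999 ⇒ 5765998
(5) 5765998|_7 = 7^(7 + 1) + 3·7^3 + 3·7^2 + 3·7 ↦ 8^(8 + 1) + 3·8^3 + 3·8^2 + 3·8|_8 = 134219480 ⇒ 134219479
(6) 134219479|_8 = 8^(8 + 1) + 3·8^3 + 3·8^2 + 2·8 + 7 ↦ 9^(9 + 1) + 3·9^3 + 3·9^2 + 2·9 + 7|_9 = 3486786856 ⇒ 3486786855

9^(9 + 1) + 3·9^3 + 3·9^2 + 2·9 + 6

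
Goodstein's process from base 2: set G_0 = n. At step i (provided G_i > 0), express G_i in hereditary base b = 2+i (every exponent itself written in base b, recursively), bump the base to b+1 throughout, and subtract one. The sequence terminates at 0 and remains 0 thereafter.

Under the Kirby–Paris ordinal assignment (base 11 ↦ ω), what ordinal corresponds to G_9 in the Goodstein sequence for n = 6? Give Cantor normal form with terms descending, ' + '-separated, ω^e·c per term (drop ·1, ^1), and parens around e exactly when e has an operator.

6 —HB2→ 2^2 + 2 —bump→ 3^3 + 3 = 30 —(−1)→ 29
29 —HB3→ 3^3 + 2 —bump→ 4^4 + 2 = 258 —(−1)→ 257
257 —HB4→ 4^4 + 1 —bump→ 5^5 + 1 = 3126 —(−1)→ 3125
3125 —HB5→ 5^5 —bump→ 6^6 = 46656 —(−1)→ 46655
46655 —HB6→ 5·6^5 + 5·6^4 + 5·6^3 + 5·6^2 + 5·6 + 5 —bump→ 5·7^5 + 5·7^4 + 5·7^3 + 5·7^2 + 5·7 + 5 = 98040 —(−1)→ 98039
98039 —HB7→ 5·7^5 + 5·7^4 + 5·7^3 + 5·7^2 + 5·7 + 4 —bump→ 5·8^5 + 5·8^4 + 5·8^3 + 5·8^2 + 5·8 + 4 = 187244 —(−1)→ 187243
187243 —HB8→ 5·8^5 + 5·8^4 + 5·8^3 + 5·8^2 + 5·8 + 3 —bump→ 5·9^5 + 5·9^4 + 5·9^3 + 5·9^2 + 5·9 + 3 = 332148 —(−1)→ 332147
332147 —HB9→ 5·9^5 + 5·9^4 + 5·9^3 + 5·9^2 + 5·9 + 2 —bump→ 5·10^5 + 5·10^4 + 5·10^3 + 5·10^2 + 5·10 + 2 = 555552 —(−1)→ 555551
555551 —HB10→ 5·10^5 + 5·10^4 + 5·10^3 + 5·10^2 + 5·10 + 1 —bump→ 5·11^5 + 5·11^4 + 5·11^3 + 5·11^2 + 5·11 + 1 = 885776 —(−1)→ 885775

ω^5·5 + ω^4·5 + ω^3·5 + ω^2·5 + ω·5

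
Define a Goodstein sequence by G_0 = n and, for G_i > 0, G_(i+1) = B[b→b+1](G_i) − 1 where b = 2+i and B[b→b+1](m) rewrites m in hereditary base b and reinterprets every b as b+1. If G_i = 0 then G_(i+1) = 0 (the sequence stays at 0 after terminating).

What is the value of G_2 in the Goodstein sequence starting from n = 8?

G_0=8  [base 2] 2^(2 + 1)  →[2↦3]→  3^(3 + 1) = 81  −1 ⇒ G_1=80
G_1=80  [base 3] 2·3^3 + 2·3^2 + 2·3 + 2  →[3↦4]→  2·4^4 + 2·4^2 + 2·4 + 2 = 554  −1 ⇒ G_2=553
G_2=553  [base 4] 2·4^4 + 2·4^2 + 2·4 + 1  →[4↦5]→  2·5^5 + 2·5^2 + 2·5 + 1 = 6311  −1 ⇒ G_3=6310

553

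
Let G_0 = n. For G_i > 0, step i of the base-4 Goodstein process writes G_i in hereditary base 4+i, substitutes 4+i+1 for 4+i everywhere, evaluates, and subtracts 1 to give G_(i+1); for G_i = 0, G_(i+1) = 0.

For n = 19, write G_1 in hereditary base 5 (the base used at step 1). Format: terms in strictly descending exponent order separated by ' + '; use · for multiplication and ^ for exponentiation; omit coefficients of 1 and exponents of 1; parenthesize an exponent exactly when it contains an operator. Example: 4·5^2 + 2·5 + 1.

5^2 + 2

i=0: 19 = 4^2 + 3 (b=4); 4→5: 5^2 + 3 = 28; 28−1 = 27
i=1: 27 = 5^2 + 2 (b=5); 5→6: 6^2 + 2 = 38; 38−1 = 37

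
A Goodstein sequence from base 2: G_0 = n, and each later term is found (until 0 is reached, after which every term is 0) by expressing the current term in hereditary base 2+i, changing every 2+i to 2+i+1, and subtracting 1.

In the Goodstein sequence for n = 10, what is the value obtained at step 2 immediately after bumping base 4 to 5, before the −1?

15626

i=0: 10 = 2^(2 + 1) + 2 (b=2); 2→3: 3^(3 + 1) + 3 = 84; 84−1 = 83
i=1: 83 = 3^(3 + 1) + 2 (b=3); 3→4: 4^(4 + 1) + 2 = 1026; 1026−1 = 1025
i=2: 1025 = 4^(4 + 1) + 1 (b=4); 4→5: 5^(5 + 1) + 1 = 15626; 15626−1 = 15625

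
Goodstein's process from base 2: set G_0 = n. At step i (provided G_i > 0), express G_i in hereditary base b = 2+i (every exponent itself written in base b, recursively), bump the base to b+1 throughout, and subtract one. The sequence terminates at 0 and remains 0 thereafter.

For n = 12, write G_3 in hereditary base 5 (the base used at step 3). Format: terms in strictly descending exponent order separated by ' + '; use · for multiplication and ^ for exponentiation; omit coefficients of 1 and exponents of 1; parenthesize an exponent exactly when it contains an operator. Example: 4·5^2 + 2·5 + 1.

5^(5 + 1) + 2·5^2 + 2·5

(0) 12|_2 = 2^(2 + 1) + 2^2 ↦ 3^(3 + 1) + 3^3|_3 = 108 ⇒ 107
(1) 107|_3 = 3^(3 + 1) + 2·3^2 + 2·3 + 2 ↦ 4^(4 + 1) + 2·4^2 + 2·4 + 2|_4 = 1066 ⇒ 1065
(2) 1065|_4 = 4^(4 + 1) + 2·4^2 + 2·4 + 1 ↦ 5^(5 + 1) + 2·5^2 + 2·5 + 1|_5 = 15686 ⇒ 15685
(3) 15685|_5 = 5^(5 + 1) + 2·5^2 + 2·5 ↦ 6^(6 + 1) + 2·6^2 + 2·6|_6 = 280020 ⇒ 280019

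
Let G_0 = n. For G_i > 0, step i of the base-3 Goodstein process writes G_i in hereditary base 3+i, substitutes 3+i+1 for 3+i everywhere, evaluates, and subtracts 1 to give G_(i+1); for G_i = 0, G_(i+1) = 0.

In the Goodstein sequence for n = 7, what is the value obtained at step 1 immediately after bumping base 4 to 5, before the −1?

(0) 7|_3 = 2·3 + 1 ↦ 2·4 + 1|_4 = 9 ⇒ 8
(1) 8|_4 = 2·4 ↦ 2·5|_5 = 10 ⇒ 9

10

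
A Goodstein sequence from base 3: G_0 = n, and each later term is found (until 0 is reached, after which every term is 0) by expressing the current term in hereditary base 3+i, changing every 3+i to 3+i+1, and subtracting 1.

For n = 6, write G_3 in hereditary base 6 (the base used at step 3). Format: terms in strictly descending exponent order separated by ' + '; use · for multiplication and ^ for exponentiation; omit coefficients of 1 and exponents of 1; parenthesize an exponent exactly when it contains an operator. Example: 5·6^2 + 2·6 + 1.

[0] 6 ≡ 2·3 (base 3). Lift 4: 8. −1: 7.
[1] 7 ≡ 4 + 3 (base 4). Lift 5: 8. −1: 7.
[2] 7 ≡ 5 + 2 (base 5). Lift 6: 8. −1: 7.
[3] 7 ≡ 6 + 1 (base 6). Lift 7: 8. −1: 7.

6 + 1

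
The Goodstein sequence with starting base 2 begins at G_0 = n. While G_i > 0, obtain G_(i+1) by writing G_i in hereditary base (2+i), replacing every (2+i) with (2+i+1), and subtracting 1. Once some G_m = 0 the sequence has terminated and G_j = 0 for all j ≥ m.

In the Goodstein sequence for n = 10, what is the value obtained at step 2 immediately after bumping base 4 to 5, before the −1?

step 0: 10 = 2^(2 + 1) + 2; sub 3 for 2: 3^(3 + 1) + 3; = 84; G_1 = 84−1 = 83
step 1: 83 = 3^(3 + 1) + 2; sub 4 for 3: 4^(4 + 1) + 2; = 1026; G_2 = 1026−1 = 1025
step 2: 1025 = 4^(4 + 1) + 1; sub 5 for 4: 5^(5 + 1) + 1; = 15626; G_3 = 15626−1 = 15625

15626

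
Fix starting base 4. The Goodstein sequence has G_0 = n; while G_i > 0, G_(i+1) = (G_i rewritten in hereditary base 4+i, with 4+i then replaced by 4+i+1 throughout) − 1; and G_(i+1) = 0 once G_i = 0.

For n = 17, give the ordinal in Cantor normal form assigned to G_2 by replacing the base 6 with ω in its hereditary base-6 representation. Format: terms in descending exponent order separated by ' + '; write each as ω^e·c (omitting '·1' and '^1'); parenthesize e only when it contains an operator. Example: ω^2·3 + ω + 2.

ω·5 + 5

G_0 = 17. HB_4(17) = 4^2 + 1. Bump = 26. G_1 = 25.
G_1 = 25. HB_5(25) = 5^2. Bump = 36. G_2 = 35.
G_2 = 35. HB_6(35) = 5·6 + 5. Bump = 40. G_3 = 39.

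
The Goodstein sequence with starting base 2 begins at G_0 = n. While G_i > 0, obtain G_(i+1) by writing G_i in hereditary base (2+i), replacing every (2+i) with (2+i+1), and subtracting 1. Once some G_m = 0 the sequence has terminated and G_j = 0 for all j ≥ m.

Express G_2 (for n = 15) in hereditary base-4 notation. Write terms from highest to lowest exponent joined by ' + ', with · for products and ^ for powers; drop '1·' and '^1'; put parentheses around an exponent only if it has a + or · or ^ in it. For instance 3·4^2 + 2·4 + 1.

i=0: 15 = 2^(2 + 1) + 2^2 + 2 + 1 (b=2); 2→3: 3^(3 + 1) + 3^3 + 3 + 1 = 112; 112−1 = 111
i=1: 111 = 3^(3 + 1) + 3^3 + 3 (b=3); 3→4: 4^(4 + 1) + 4^4 + 4 = 1284; 1284−1 = 1283

4^(4 + 1) + 4^4 + 3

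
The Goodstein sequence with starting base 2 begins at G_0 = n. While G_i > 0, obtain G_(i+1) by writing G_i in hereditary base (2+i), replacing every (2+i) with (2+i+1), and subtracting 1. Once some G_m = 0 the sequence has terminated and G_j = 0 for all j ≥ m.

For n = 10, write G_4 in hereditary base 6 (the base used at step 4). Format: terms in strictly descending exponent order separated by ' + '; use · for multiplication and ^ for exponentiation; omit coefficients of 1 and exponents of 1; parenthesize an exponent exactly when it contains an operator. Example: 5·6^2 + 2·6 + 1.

5·6^6 + 5·6^5 + 5·6^4 + 5·6^3 + 5·6^2 + 5·6 + 5

[0] 10 ≡ 2^(2 + 1) + 2 (base 2). Lift 3: 84. −1: 83.
[1] 83 ≡ 3^(3 + 1) + 2 (base 3). Lift 4: 1026. −1: 1025.
[2] 1025 ≡ 4^(4 + 1) + 1 (base 4). Lift 5: 15626. −1: 15625.
[3] 15625 ≡ 5^(5 + 1) (base 5). Lift 6: 279936. −1: 279935.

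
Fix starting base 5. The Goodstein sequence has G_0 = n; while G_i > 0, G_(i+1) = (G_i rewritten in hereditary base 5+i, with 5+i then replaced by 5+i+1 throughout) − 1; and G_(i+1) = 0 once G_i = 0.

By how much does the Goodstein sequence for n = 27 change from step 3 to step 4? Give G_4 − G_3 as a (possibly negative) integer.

[0] 27 ≡ 5^2 + 2 (base 5). Lift 6: 38. −1: 37.
[1] 37 ≡ 6^2 + 1 (base 6). Lift 7: 50. −1: 49.
[2] 49 ≡ 7^2 (base 7). Lift 8: 64. −1: 63.
[3] 63 ≡ 7·8 + 7 (base 8). Lift 9: 70. −1: 69.

6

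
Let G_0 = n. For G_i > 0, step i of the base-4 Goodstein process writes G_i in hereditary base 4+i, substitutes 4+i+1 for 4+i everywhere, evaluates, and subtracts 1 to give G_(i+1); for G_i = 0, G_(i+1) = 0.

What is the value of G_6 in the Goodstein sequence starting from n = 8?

i=0: 8 = 2·4 (b=4); 4→5: 2·5 = 10; 10−1 = 9
i=1: 9 = 5 + 4 (b=5); 5→6: 6 + 4 = 10; 10−1 = 9
i=2: 9 = 6 + 3 (b=6); 6→7: 7 + 3 = 10; 10−1 = 9
i=3: 9 = 7 + 2 (b=7); 7→8: 8 + 2 = 10; 10−1 = 9
i=4: 9 = 8 + 1 (b=8); 8→9: 9 + 1 = 10; 10−1 = 9
i=5: 9 = 9 (b=9); 9→10: 10 = 10; 10−1 = 9

9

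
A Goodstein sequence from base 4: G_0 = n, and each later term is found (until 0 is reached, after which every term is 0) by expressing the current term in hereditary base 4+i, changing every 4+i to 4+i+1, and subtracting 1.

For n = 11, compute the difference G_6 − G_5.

(0) 11|_4 = 2·4 + 3 ↦ 2·5 + 3|_5 = 13 ⇒ 12
(1) 12|_5 = 2·5 + 2 ↦ 2·6 + 2|_6 = 14 ⇒ 13
(2) 13|_6 = 2·6 + 1 ↦ 2·7 + 1|_7 = 15 ⇒ 14
(3) 14|_7 = 2·7 ↦ 2·8|_8 = 16 ⇒ 15
(4) 15|_8 = 8 + 7 ↦ 9 + 7|_9 = 16 ⇒ 15
(5) 15|_9 = 9 + 6 ↦ 10 + 6|_10 = 16 ⇒ 15

0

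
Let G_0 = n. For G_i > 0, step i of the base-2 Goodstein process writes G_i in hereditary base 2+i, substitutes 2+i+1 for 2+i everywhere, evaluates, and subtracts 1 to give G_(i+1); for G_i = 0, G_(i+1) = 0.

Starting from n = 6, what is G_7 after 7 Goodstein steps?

step 0: 6 = 2^2 + 2; sub 3 for 2: 3^3 + 3; = 30; G_1 = 30−1 = 29
step 1: 29 = 3^3 + 2; sub 4 for 3: 4^4 + 2; = 258; G_2 = 258−1 = 257
step 2: 257 = 4^4 + 1; sub 5 for 4: 5^5 + 1; = 3126; G_3 = 3126−1 = 3125
step 3: 3125 = 5^5; sub 6 for 5: 6^6; = 46656; G_4 = 46656−1 = 46655
step 4: 46655 = 5·6^5 + 5·6^4 + 5·6^3 + 5·6^2 + 5·6 + 5; sub 7 for 6: 5·7^5 + 5·7^4 + 5·7^3 + 5·7^2 + 5·7 + 5; = 98040; G_5 = 98040−1 = 98039
step 5: 98039 = 5·7^5 + 5·7^4 + 5·7^3 + 5·7^2 + 5·7 + 4; sub 8 for 7: 5·8^5 + 5·8^4 + 5·8^3 + 5·8^2 + 5·8 + 4; = 187244; G_6 = 187244−1 = 187243
step 6: 187243 = 5·8^5 + 5·8^4 + 5·8^3 + 5·8^2 + 5·8 + 3; sub 9 for 8: 5·9^5 + 5·9^4 + 5·9^3 + 5·9^2 + 5·9 + 3; = 332148; G_7 = 332148−1 = 332147
step 7: 332147 = 5·9^5 + 5·9^4 + 5·9^3 + 5·9^2 + 5·9 + 2; sub 10 for 9: 5·10^5 + 5·10^4 + 5·10^3 + 5·10^2 + 5·10 + 2; = 555552; G_8 = 555552−1 = 555551

332147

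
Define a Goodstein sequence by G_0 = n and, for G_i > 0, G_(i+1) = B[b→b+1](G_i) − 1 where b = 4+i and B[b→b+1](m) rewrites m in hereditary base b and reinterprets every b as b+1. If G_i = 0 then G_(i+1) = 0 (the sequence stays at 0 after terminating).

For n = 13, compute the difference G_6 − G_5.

1

(0) 13|_4 = 3·4 + 1 ↦ 3·5 + 1|_5 = 16 ⇒ 15
(1) 15|_5 = 3·5 ↦ 3·6|_6 = 18 ⇒ 17
(2) 17|_6 = 2·6 + 5 ↦ 2·7 + 5|_7 = 19 ⇒ 18
(3) 18|_7 = 2·7 + 4 ↦ 2·8 + 4|_8 = 20 ⇒ 19
(4) 19|_8 = 2·8 + 3 ↦ 2·9 + 3|_9 = 21 ⇒ 20
(5) 20|_9 = 2·9 + 2 ↦ 2·10 + 2|_10 = 22 ⇒ 21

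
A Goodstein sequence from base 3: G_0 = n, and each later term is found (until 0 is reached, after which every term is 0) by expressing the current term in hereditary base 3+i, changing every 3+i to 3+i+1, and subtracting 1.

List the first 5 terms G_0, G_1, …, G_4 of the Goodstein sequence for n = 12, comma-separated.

12, 19, 27, 37, 49

step 0: 12 = 3^2 + 3; sub 4 for 3: 4^2 + 4; = 20; G_1 = 20−1 = 19
step 1: 19 = 4^2 + 3; sub 5 for 4: 5^2 + 3; = 28; G_2 = 28−1 = 27
step 2: 27 = 5^2 + 2; sub 6 for 5: 6^2 + 2; = 38; G_3 = 38−1 = 37
step 3: 37 = 6^2 + 1; sub 7 for 6: 7^2 + 1; = 50; G_4 = 50−1 = 49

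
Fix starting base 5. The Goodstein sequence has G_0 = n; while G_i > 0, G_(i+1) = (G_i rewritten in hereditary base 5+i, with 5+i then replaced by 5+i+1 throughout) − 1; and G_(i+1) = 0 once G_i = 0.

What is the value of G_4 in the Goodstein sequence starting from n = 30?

G_0=30  [base 5] 5^2 + 5  →[5↦6]→  6^2 + 6 = 42  −1 ⇒ G_1=41
G_1=41  [base 6] 6^2 + 5  →[6↦7]→  7^2 + 5 = 54  −1 ⇒ G_2=53
G_2=53  [base 7] 7^2 + 4  →[7↦8]→  8^2 + 4 = 68  −1 ⇒ G_3=67
G_3=67  [base 8] 8^2 + 3  →[8↦9]→  9^2 + 3 = 84  −1 ⇒ G_4=83
G_4=83  [base 9] 9^2 + 2  →[9↦10]→  10^2 + 2 = 102  −1 ⇒ G_5=101

83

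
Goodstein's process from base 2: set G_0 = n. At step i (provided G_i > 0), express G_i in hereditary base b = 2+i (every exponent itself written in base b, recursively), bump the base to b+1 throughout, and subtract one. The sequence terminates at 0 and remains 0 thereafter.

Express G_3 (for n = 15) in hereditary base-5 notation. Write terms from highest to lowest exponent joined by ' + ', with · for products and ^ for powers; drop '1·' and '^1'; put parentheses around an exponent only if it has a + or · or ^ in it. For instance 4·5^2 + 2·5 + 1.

(0) 15|_2 = 2^(2 + 1) + 2^2 + 2 + 1 ↦ 3^(3 + 1) + 3^3 + 3 + 1|_3 = 112 ⇒ 111
(1) 111|_3 = 3^(3 + 1) + 3^3 + 3 ↦ 4^(4 + 1) + 4^4 + 4|_4 = 1284 ⇒ 1283
(2) 1283|_4 = 4^(4 + 1) + 4^4 + 3 ↦ 5^(5 + 1) + 5^5 + 3|_5 = 18753 ⇒ 18752
(3) 18752|_5 = 5^(5 + 1) + 5^5 + 2 ↦ 6^(6 + 1) + 6^6 + 2|_6 = 326594 ⇒ 326593

5^(5 + 1) + 5^5 + 2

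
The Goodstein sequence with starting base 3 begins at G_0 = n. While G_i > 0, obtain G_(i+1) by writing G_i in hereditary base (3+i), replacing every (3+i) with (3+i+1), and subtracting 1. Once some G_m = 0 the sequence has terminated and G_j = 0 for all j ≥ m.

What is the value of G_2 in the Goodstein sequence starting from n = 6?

7

6 —HB3→ 2·3 —bump→ 2·4 = 8 —(−1)→ 7
7 —HB4→ 4 + 3 —bump→ 5 + 3 = 8 —(−1)→ 7
7 —HB5→ 5 + 2 —bump→ 6 + 2 = 8 —(−1)→ 7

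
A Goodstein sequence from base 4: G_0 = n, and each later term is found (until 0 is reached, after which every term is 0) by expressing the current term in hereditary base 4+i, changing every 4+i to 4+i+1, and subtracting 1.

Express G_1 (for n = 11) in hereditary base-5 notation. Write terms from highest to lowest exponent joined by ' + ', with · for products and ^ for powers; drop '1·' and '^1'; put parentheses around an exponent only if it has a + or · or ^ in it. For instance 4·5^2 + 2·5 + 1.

2·5 + 2

[0] 11 ≡ 2·4 + 3 (base 4). Lift 5: 13. −1: 12.
[1] 12 ≡ 2·5 + 2 (base 5). Lift 6: 14. −1: 13.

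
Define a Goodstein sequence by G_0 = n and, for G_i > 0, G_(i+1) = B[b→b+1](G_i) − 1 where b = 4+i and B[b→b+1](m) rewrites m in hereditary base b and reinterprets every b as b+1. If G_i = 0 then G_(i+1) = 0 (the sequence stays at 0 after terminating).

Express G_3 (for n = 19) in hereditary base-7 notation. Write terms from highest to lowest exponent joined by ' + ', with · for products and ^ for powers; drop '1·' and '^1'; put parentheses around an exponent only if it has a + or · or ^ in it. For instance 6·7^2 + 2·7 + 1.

i=0: 19 = 4^2 + 3 (b=4); 4→5: 5^2 + 3 = 28; 28−1 = 27
i=1: 27 = 5^2 + 2 (b=5); 5→6: 6^2 + 2 = 38; 38−1 = 37
i=2: 37 = 6^2 + 1 (b=6); 6→7: 7^2 + 1 = 50; 50−1 = 49

7^2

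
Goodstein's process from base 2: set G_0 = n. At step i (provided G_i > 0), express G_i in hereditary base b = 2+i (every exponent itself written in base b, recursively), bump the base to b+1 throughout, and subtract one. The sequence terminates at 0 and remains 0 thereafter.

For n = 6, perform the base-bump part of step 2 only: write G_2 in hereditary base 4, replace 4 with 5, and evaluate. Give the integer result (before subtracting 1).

(0) 6|_2 = 2^2 + 2 ↦ 3^3 + 3|_3 = 30 ⇒ 29
(1) 29|_3 = 3^3 + 2 ↦ 4^4 + 2|_4 = 258 ⇒ 257

3126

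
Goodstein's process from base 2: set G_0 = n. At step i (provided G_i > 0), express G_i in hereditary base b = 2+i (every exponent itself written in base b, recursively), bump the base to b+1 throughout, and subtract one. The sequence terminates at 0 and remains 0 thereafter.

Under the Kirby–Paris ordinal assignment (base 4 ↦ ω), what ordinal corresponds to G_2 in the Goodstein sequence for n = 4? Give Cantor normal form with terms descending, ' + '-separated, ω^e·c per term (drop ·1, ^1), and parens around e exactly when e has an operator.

G_0 = 4. HB_2(4) = 2^2. Bump = 27. G_1 = 26.
G_1 = 26. HB_3(26) = 2·3^2 + 2·3 + 2. Bump = 42. G_2 = 41.
G_2 = 41. HB_4(41) = 2·4^2 + 2·4 + 1. Bump = 61. G_3 = 60.

ω^2·2 + ω·2 + 1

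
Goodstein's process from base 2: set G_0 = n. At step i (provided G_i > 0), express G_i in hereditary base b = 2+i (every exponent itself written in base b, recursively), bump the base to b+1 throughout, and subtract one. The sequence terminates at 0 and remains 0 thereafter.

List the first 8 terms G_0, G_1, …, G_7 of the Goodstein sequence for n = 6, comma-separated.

base 2: 6 = 2^2 + 2; at 3: 3^3 + 3 = 30; next = 29
base 3: 29 = 3^3 + 2; at 4: 4^4 + 2 = 258; next = 257
base 4: 257 = 4^4 + 1; at 5: 5^5 + 1 = 3126; next = 3125
base 5: 3125 = 5^5; at 6: 6^6 = 46656; next = 46655
base 6: 46655 = 5·6^5 + 5·6^4 + 5·6^3 + 5·6^2 + 5·6 + 5; at 7: 5·7^5 + 5·7^4 + 5·7^3 + 5·7^2 + 5·7 + 5 = 98040; next = 98039
base 7: 98039 = 5·7^5 + 5·7^4 + 5·7^3 + 5·7^2 + 5·7 + 4; at 8: 5·8^5 + 5·8^4 + 5·8^3 + 5·8^2 + 5·8 + 4 = 187244; next = 187243
base 8: 187243 = 5·8^5 + 5·8^4 + 5·8^3 + 5·8^2 + 5·8 + 3; at 9: 5·9^5 + 5·9^4 + 5·9^3 + 5·9^2 + 5·9 + 3 = 332148; next = 332147

6, 29, 257, 3125, 46655, 98039, 187243, 332147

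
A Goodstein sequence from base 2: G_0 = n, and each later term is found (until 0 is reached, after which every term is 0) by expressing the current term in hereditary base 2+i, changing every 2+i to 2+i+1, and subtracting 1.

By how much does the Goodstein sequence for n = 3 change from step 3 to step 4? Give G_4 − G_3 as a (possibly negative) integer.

-1

base 2: 3 = 2 + 1; at 3: 3 + 1 = 4; next = 3
base 3: 3 = 3; at 4: 4 = 4; next = 3
base 4: 3 = 3; at 5: 3 = 3; next = 2
base 5: 2 = 2; at 6: 2 = 2; next = 1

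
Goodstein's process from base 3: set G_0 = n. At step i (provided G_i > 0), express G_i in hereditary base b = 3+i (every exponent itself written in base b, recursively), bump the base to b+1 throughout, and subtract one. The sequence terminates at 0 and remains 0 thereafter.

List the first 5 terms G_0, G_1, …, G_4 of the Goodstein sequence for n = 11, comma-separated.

11, 17, 25, 35, 39

G_0=11  [base 3] 3^2 + 2  →[3↦4]→  4^2 + 2 = 18  −1 ⇒ G_1=17
G_1=17  [base 4] 4^2 + 1  →[4↦5]→  5^2 + 1 = 26  −1 ⇒ G_2=25
G_2=25  [base 5] 5^2  →[5↦6]→  6^2 = 36  −1 ⇒ G_3=35
G_3=35  [base 6] 5·6 + 5  →[6↦7]→  5·7 + 5 = 40  −1 ⇒ G_4=39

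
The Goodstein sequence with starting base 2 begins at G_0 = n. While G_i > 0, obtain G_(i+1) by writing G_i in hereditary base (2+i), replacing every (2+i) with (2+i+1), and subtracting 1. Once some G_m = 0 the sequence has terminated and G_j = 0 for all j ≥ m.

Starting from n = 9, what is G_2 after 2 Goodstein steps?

1023

G_0=9  [base 2] 2^(2 + 1) + 1  →[2↦3]→  3^(3 + 1) + 1 = 82  −1 ⇒ G_1=81
G_1=81  [base 3] 3^(3 + 1)  →[3↦4]→  4^(4 + 1) = 1024  −1 ⇒ G_2=1023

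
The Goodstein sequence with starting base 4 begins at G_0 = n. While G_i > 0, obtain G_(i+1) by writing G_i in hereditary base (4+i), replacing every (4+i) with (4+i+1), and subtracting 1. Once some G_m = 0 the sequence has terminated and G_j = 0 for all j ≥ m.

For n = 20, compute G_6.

i=0: 20 = 4^2 + 4 (b=4); 4→5: 5^2 + 5 = 30; 30−1 = 29
i=1: 29 = 5^2 + 4 (b=5); 5→6: 6^2 + 4 = 40; 40−1 = 39
i=2: 39 = 6^2 + 3 (b=6); 6→7: 7^2 + 3 = 52; 52−1 = 51
i=3: 51 = 7^2 + 2 (b=7); 7→8: 8^2 + 2 = 66; 66−1 = 65
i=4: 65 = 8^2 + 1 (b=8); 8→9: 9^2 + 1 = 82; 82−1 = 81
i=5: 81 = 9^2 (b=9); 9→10: 10^2 = 100; 100−1 = 99
i=6: 99 = 9·10 + 9 (b=10); 10→11: 9·11 + 9 = 108; 108−1 = 107

99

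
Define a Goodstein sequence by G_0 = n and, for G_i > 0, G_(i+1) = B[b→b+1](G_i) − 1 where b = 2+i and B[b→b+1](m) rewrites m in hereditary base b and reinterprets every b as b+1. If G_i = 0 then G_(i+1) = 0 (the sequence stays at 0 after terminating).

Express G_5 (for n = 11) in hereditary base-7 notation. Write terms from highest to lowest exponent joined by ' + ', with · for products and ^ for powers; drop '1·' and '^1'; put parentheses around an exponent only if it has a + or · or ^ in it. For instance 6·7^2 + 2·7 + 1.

G_0=11  [base 2] 2^(2 + 1) + 2 + 1  →[2↦3]→  3^(3 + 1) + 3 + 1 = 85  −1 ⇒ G_1=84
G_1=84  [base 3] 3^(3 + 1) + 3  →[3↦4]→  4^(4 + 1) + 4 = 1028  −1 ⇒ G_2=1027
G_2=1027  [base 4] 4^(4 + 1) + 3  →[4↦5]→  5^(5 + 1) + 3 = 15628  −1 ⇒ G_3=15627
G_3=15627  [base 5] 5^(5 + 1) + 2  →[5↦6]→  6^(6 + 1) + 2 = 279938  −1 ⇒ G_4=279937
G_4=279937  [base 6] 6^(6 + 1) + 1  →[6↦7]→  7^(7 + 1) + 1 = 5764802  −1 ⇒ G_5=5764801
G_5=5764801  [base 7] 7^(7 + 1)  →[7↦8]→  8^(8 + 1) = 134217728  −1 ⇒ G_6=134217727

7^(7 + 1)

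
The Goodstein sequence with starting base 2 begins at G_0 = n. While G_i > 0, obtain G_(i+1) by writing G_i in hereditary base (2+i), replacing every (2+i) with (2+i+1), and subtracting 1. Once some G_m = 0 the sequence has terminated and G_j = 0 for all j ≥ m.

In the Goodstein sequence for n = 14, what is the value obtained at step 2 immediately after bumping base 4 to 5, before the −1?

18751

G_0=14  [base 2] 2^(2 + 1) + 2^2 + 2  →[2↦3]→  3^(3 + 1) + 3^3 + 3 = 111  −1 ⇒ G_1=110
G_1=110  [base 3] 3^(3 + 1) + 3^3 + 2  →[3↦4]→  4^(4 + 1) + 4^4 + 2 = 1282  −1 ⇒ G_2=1281
G_2=1281  [base 4] 4^(4 + 1) + 4^4 + 1  →[4↦5]→  5^(5 + 1) + 5^5 + 1 = 18751  −1 ⇒ G_3=18750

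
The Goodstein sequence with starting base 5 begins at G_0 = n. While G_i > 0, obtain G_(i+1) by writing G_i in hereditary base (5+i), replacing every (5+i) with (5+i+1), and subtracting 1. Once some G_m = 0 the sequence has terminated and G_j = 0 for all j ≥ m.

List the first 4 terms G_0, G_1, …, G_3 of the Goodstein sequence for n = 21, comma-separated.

21, 24, 27, 29

i=0: 21 = 4·5 + 1 (b=5); 5→6: 4·6 + 1 = 25; 25−1 = 24
i=1: 24 = 4·6 (b=6); 6→7: 4·7 = 28; 28−1 = 27
i=2: 27 = 3·7 + 6 (b=7); 7→8: 3·8 + 6 = 30; 30−1 = 29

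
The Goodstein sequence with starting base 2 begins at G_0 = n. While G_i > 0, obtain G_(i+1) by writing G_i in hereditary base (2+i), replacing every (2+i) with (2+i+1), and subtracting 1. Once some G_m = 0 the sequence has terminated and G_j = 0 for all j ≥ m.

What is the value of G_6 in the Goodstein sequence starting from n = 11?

134217727

base 2: 11 = 2^(2 + 1) + 2 + 1; at 3: 3^(3 + 1) + 3 + 1 = 85; next = 84
base 3: 84 = 3^(3 + 1) + 3; at 4: 4^(4 + 1) + 4 = 1028; next = 1027
base 4: 1027 = 4^(4 + 1) + 3; at 5: 5^(5 + 1) + 3 = 15628; next = 15627
base 5: 15627 = 5^(5 + 1) + 2; at 6: 6^(6 + 1) + 2 = 279938; next = 279937
base 6: 279937 = 6^(6 + 1) + 1; at 7: 7^(7 + 1) + 1 = 5764802; next = 5764801
base 7: 5764801 = 7^(7 + 1); at 8: 8^(8 + 1) = 134217728; next = 134217727
base 8: 134217727 = 7·8^8 + 7·8^7 + 7·8^6 + 7·8^5 + 7·8^4 + 7·8^3 + 7·8^2 + 7·8 + 7; at 9: 7·9^9 + 7·9^7 + 7·9^6 + 7·9^5 + 7·9^4 + 7·9^3 + 7·9^2 + 7·9 + 7 = 2749609303; next = 2749609302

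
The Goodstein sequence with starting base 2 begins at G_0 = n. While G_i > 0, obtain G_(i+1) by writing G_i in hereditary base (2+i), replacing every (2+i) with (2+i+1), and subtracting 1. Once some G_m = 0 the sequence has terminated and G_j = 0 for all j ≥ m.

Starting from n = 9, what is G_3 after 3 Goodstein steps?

9842

9 —HB2→ 2^(2 + 1) + 1 —bump→ 3^(3 + 1) + 1 = 82 —(−1)→ 81
81 —HB3→ 3^(3 + 1) —bump→ 4^(4 + 1) = 1024 —(−1)→ 1023
1023 —HB4→ 3·4^4 + 3·4^3 + 3·4^2 + 3·4 + 3 —bump→ 3·5^5 + 3·5^3 + 3·5^2 + 3·5 + 3 = 9843 —(−1)→ 9842
9842 —HB5→ 3·5^5 + 3·5^3 + 3·5^2 + 3·5 + 2 —bump→ 3·6^6 + 3·6^3 + 3·6^2 + 3·6 + 2 = 140744 —(−1)→ 140743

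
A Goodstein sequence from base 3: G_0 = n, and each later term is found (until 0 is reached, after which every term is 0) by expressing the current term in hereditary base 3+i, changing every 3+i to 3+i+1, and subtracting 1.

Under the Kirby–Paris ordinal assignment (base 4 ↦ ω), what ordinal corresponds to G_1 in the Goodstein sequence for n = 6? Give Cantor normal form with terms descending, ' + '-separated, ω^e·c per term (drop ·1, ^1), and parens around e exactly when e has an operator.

base 3: 6 = 2·3; at 4: 2·4 = 8; next = 7
base 4: 7 = 4 + 3; at 5: 5 + 3 = 8; next = 7

ω + 3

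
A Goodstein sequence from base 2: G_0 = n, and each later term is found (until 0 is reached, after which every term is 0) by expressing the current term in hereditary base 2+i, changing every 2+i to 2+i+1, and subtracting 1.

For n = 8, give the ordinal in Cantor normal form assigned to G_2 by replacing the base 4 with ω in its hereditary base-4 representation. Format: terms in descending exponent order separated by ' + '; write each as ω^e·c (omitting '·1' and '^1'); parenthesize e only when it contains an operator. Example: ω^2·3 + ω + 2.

G_0 = 8. HB_2(8) = 2^(2 + 1). Bump = 81. G_1 = 80.
G_1 = 80. HB_3(80) = 2·3^3 + 2·3^2 + 2·3 + 2. Bump = 554. G_2 = 553.
G_2 = 553. HB_4(553) = 2·4^4 + 2·4^2 + 2·4 + 1. Bump = 6311. G_3 = 6310.

ω^ω·2 + ω^2·2 + ω·2 + 1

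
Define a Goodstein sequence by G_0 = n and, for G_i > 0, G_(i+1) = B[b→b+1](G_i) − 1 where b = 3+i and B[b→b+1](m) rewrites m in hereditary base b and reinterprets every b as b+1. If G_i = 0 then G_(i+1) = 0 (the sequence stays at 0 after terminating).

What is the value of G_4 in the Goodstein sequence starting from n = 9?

(0) 9|_3 = 3^2 ↦ 4^2|_4 = 16 ⇒ 15
(1) 15|_4 = 3·4 + 3 ↦ 3·5 + 3|_5 = 18 ⇒ 17
(2) 17|_5 = 3·5 + 2 ↦ 3·6 + 2|_6 = 20 ⇒ 19
(3) 19|_6 = 3·6 + 1 ↦ 3·7 + 1|_7 = 22 ⇒ 21
(4) 21|_7 = 3·7 ↦ 3·8|_8 = 24 ⇒ 23

21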